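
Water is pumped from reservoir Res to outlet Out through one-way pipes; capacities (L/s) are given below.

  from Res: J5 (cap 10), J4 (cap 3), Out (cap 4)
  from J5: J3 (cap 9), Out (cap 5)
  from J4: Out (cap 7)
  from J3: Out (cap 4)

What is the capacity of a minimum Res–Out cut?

Augment Res→Out: bottleneck 4, flow now 4.
Augment Res→J5→Out: bottleneck 5, flow now 9.
Augment Res→J4→Out: bottleneck 3, flow now 12.
Augment Res→J5→J3→Out: bottleneck 4, flow now 16.
No augmenting path remains; maximum flow = 16.
By max-flow min-cut, the minimum cut capacity equals the max flow.
In the residual graph, reachable from Res: {Res, J5, J3}.
Min-cut edges: Res→J4 (3), Res→Out (4), J5→Out (5), J3→Out (4); capacity 3 + 4 + 5 + 4 = 16.

16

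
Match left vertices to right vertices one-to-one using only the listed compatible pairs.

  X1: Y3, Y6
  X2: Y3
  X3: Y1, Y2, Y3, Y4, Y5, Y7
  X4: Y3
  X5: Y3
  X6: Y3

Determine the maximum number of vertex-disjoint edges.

Unit-capacity flow: source→left, listed edges, right→sink; max matching = max flow.
Augmenting path X1→Y3 (+1); matched 1.
Augmenting path X3→Y1 (+1); matched 2.
Augmenting path X2→Y3→X1→Y6 (+1); matched 3.
No augmenting path remains; maximum matching = 3.
König certificate: {X1, X3, Y3} is a vertex cover of size 3 (every listed pair touches it), so no matching can be larger.

3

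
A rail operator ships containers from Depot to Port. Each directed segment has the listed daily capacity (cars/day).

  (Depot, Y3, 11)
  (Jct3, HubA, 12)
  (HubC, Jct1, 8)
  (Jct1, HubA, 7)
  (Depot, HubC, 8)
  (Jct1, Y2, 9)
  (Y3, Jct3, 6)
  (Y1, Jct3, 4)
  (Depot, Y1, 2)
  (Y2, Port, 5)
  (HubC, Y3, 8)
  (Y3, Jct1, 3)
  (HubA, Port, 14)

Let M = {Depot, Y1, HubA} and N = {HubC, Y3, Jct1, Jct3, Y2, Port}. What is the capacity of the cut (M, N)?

Edges leaving {Depot, Y1, HubA}: Depot→HubC (8), Depot→Y3 (11), Y1→Jct3 (4), HubA→Port (14).
Cut capacity = 8 + 11 + 4 + 14 = 37.

37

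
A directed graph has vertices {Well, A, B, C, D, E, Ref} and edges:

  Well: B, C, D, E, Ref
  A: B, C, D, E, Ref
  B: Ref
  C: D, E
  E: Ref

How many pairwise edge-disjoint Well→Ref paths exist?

Assign every edge capacity 1; by Menger, the answer equals the max flow.
Path Well→Ref (+1); total 1.
Path Well→B→Ref (+1); total 2.
Path Well→E→Ref (+1); total 3.
No residual Well→Ref path; max flow = 3.
Certifying cut of size 3: {E→Ref, Well→B, Well→Ref}.

3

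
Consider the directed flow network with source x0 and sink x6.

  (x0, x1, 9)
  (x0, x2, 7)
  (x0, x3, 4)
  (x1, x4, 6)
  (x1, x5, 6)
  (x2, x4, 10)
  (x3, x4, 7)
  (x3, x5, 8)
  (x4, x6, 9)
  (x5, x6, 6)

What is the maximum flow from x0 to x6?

15

Augment x0→x1→x4→x6: bottleneck 6, flow now 6.
Augment x0→x1→x5→x6: bottleneck 3, flow now 9.
Augment x0→x2→x4→x6: bottleneck 3, flow now 12.
Augment x0→x3→x5→x6: bottleneck 3, flow now 15.
No augmenting path remains; maximum flow = 15.
In the residual graph, reachable from x0: {x0, x1, x2, x3, x4, x5}.
Min-cut edges: x4→x6 (9), x5→x6 (6); capacity 9 + 6 = 15.
This cut is saturated, so no flow can exceed 15.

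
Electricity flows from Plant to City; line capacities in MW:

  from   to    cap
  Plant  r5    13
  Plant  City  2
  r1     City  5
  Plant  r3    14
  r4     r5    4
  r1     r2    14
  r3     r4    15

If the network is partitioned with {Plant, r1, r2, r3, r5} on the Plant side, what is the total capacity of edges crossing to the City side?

22

Edges leaving {Plant, r1, r2, r3, r5}: Plant→City (2), r1→City (5), r3→r4 (15).
Cut capacity = 2 + 5 + 15 = 22.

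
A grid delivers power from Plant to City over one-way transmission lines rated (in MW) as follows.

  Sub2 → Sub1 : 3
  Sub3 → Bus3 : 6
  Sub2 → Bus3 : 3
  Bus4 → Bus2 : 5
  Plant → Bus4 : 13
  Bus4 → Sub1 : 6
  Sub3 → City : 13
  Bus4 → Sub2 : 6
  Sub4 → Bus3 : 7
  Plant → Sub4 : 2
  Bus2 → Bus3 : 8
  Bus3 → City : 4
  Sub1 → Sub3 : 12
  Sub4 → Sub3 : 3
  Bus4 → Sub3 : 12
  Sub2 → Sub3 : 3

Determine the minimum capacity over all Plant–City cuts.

Augment Plant→Bus4→Sub3→City: bottleneck 12, flow now 12.
Augment Plant→Sub4→Sub3→City: bottleneck 1, flow now 13.
Augment Plant→Sub4→Bus3→City: bottleneck 1, flow now 14.
Augment Plant→Bus4→Sub2→Bus3→City: bottleneck 1, flow now 15.
No augmenting path remains; maximum flow = 15.
By max-flow min-cut, the minimum cut capacity equals the max flow.
In the residual graph, reachable from Plant: {Plant}.
Min-cut edges: Plant→Bus4 (13), Plant→Sub4 (2); capacity 13 + 2 = 15.

15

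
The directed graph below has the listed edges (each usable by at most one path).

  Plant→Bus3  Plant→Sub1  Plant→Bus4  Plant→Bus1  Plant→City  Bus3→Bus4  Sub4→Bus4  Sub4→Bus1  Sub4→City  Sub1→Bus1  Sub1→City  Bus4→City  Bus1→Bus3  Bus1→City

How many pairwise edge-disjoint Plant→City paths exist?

Assign every edge capacity 1; by Menger, the answer equals the max flow.
Path Plant→City (+1); total 1.
Path Plant→Sub1→City (+1); total 2.
Path Plant→Bus4→City (+1); total 3.
Path Plant→Bus1→City (+1); total 4.
No residual Plant→City path; max flow = 4.
Certifying cut of size 4: {Bus4→City, Plant→Bus1, Plant→City, Plant→Sub1}.

4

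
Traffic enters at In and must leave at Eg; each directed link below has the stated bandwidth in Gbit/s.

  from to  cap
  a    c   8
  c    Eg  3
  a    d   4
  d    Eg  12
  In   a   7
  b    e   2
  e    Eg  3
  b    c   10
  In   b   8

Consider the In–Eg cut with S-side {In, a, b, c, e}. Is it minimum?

Given cut capacity: 4 + 3 + 3 = 10.
Augment In→a→c→Eg: bottleneck 3, flow now 3.
Augment In→a→d→Eg: bottleneck 4, flow now 7.
Augment In→b→e→Eg: bottleneck 2, flow now 9.
No augmenting path remains; maximum flow = 9.
In the residual graph, reachable from In: {In, a, b, c}.
Min-cut edges: a→d (4), b→e (2), c→Eg (3); capacity 4 + 2 + 3 = 9.
Cut capacity 10 exceeds the max flow 9, so it is not minimum.

No — its capacity is 10, but the minimum cut has capacity 9.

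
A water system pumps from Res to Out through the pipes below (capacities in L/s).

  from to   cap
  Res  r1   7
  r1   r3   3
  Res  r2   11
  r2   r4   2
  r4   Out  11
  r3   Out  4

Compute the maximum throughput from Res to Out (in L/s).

Augment Res→r1→r3→Out: bottleneck 3, flow now 3.
Augment Res→r2→r4→Out: bottleneck 2, flow now 5.
No augmenting path remains; maximum flow = 5.
In the residual graph, reachable from Res: {Res, r1, r2}.
Min-cut edges: r1→r3 (3), r2→r4 (2); capacity 3 + 2 = 5.
This cut is saturated, so no flow can exceed 5.

5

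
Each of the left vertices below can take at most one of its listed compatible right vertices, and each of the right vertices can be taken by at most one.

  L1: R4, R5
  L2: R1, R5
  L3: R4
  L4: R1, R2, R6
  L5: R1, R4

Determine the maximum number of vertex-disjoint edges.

Unit-capacity flow: source→left, listed edges, right→sink; max matching = max flow.
Augmenting path L1→R4 (+1); matched 1.
Augmenting path L2→R1 (+1); matched 2.
Augmenting path L4→R2 (+1); matched 3.
Augmenting path L3→R4→L1→R5 (+1); matched 4.
No augmenting path remains; maximum matching = 4.
König certificate: {L4, R1, R4, R5} is a vertex cover of size 4 (every listed pair touches it), so no matching can be larger.

4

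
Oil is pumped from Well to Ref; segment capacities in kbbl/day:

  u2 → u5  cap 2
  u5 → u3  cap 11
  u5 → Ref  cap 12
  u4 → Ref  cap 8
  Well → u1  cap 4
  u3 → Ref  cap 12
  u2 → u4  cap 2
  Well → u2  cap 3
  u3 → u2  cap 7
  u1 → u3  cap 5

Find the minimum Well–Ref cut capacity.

7

Augment Well→u1→u3→Ref: bottleneck 4, flow now 4.
Augment Well→u2→u4→Ref: bottleneck 2, flow now 6.
Augment Well→u2→u5→Ref: bottleneck 1, flow now 7.
No augmenting path remains; maximum flow = 7.
By max-flow min-cut, the minimum cut capacity equals the max flow.
In the residual graph, reachable from Well: {Well}.
Min-cut edges: Well→u1 (4), Well→u2 (3); capacity 4 + 3 = 7.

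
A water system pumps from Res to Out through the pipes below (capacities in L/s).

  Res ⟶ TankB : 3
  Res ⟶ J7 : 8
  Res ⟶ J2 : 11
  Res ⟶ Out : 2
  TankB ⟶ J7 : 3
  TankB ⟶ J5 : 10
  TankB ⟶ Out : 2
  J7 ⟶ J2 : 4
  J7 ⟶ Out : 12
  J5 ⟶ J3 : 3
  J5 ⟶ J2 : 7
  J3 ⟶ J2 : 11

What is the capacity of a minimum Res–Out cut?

Augment Res→Out: bottleneck 2, flow now 2.
Augment Res→TankB→Out: bottleneck 2, flow now 4.
Augment Res→J7→Out: bottleneck 8, flow now 12.
Augment Res→TankB→J7→Out: bottleneck 1, flow now 13.
No augmenting path remains; maximum flow = 13.
By max-flow min-cut, the minimum cut capacity equals the max flow.
In the residual graph, reachable from Res: {Res, J2}.
Min-cut edges: Res→TankB (3), Res→J7 (8), Res→Out (2); capacity 3 + 8 + 2 = 13.

13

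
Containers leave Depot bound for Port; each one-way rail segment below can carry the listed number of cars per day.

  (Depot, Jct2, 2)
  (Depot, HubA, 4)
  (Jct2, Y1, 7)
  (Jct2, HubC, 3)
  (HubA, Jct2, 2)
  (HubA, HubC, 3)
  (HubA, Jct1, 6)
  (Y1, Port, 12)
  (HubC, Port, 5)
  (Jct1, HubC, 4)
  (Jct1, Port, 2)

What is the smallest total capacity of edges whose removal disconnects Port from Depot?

Augment Depot→Jct2→Y1→Port: bottleneck 2, flow now 2.
Augment Depot→HubA→HubC→Port: bottleneck 3, flow now 5.
Augment Depot→HubA→Jct1→Port: bottleneck 1, flow now 6.
No augmenting path remains; maximum flow = 6.
By max-flow min-cut, the minimum cut capacity equals the max flow.
In the residual graph, reachable from Depot: {Depot}.
Min-cut edges: Depot→Jct2 (2), Depot→HubA (4); capacity 2 + 4 = 6.

6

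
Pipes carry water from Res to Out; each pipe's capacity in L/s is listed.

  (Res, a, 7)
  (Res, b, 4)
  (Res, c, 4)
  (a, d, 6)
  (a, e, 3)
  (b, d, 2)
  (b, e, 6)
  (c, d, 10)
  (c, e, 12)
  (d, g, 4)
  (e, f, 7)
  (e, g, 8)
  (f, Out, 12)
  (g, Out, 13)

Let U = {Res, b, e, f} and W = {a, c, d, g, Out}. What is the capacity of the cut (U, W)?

Edges leaving {Res, b, e, f}: Res→a (7), Res→c (4), b→d (2), e→g (8), f→Out (12).
Cut capacity = 7 + 4 + 2 + 8 + 12 = 33.

33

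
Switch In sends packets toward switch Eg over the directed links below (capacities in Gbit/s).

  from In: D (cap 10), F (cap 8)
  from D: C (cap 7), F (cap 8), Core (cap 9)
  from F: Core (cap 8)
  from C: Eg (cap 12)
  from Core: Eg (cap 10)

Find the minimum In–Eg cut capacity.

Augment In→D→C→Eg: bottleneck 7, flow now 7.
Augment In→D→Core→Eg: bottleneck 3, flow now 10.
Augment In→F→Core→Eg: bottleneck 7, flow now 17.
No augmenting path remains; maximum flow = 17.
By max-flow min-cut, the minimum cut capacity equals the max flow.
In the residual graph, reachable from In: {In, D, F, Core}.
Min-cut edges: D→C (7), Core→Eg (10); capacity 7 + 10 = 17.

17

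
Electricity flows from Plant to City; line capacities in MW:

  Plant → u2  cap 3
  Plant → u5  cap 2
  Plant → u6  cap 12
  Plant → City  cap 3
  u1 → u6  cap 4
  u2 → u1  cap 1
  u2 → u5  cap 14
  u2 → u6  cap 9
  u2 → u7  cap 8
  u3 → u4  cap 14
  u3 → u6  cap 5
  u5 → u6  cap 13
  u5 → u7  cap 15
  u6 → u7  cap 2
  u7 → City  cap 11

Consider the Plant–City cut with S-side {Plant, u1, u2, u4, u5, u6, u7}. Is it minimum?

Given cut capacity: 3 + 11 = 14.
Augment Plant→City: bottleneck 3, flow now 3.
Augment Plant→u2→u7→City: bottleneck 3, flow now 6.
Augment Plant→u5→u7→City: bottleneck 2, flow now 8.
Augment Plant→u6→u7→City: bottleneck 2, flow now 10.
No augmenting path remains; maximum flow = 10.
In the residual graph, reachable from Plant: {Plant, u6}.
Min-cut edges: Plant→u2 (3), Plant→u5 (2), Plant→City (3), u6→u7 (2); capacity 3 + 2 + 3 + 2 = 10.
Cut capacity 14 exceeds the max flow 10, so it is not minimum.

No — its capacity is 14, but the minimum cut has capacity 10.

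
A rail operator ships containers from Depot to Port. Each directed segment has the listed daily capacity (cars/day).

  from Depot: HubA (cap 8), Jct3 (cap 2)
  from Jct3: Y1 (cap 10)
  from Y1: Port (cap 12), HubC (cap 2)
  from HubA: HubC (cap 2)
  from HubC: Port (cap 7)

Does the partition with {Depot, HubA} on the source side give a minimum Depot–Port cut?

Yes — it is a minimum cut (capacity 4).

Given cut capacity: 2 + 2 = 4.
Augment Depot→Jct3→Y1→Port: bottleneck 2, flow now 2.
Augment Depot→HubA→HubC→Port: bottleneck 2, flow now 4.
No augmenting path remains; maximum flow = 4.
Cut capacity 4 equals the max flow, so it is a minimum cut.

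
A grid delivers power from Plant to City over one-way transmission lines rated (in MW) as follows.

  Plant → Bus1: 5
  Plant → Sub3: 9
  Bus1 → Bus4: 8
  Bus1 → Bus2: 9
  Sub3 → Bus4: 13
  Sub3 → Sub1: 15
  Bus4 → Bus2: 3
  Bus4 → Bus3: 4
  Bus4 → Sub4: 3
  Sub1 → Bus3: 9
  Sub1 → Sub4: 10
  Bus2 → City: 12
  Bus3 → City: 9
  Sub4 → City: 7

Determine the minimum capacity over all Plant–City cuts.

Augment Plant→Bus1→Bus2→City: bottleneck 5, flow now 5.
Augment Plant→Sub3→Bus4→Bus2→City: bottleneck 3, flow now 8.
Augment Plant→Sub3→Bus4→Bus3→City: bottleneck 4, flow now 12.
Augment Plant→Sub3→Bus4→Sub4→City: bottleneck 2, flow now 14.
No augmenting path remains; maximum flow = 14.
By max-flow min-cut, the minimum cut capacity equals the max flow.
In the residual graph, reachable from Plant: {Plant}.
Min-cut edges: Plant→Bus1 (5), Plant→Sub3 (9); capacity 5 + 9 = 14.

14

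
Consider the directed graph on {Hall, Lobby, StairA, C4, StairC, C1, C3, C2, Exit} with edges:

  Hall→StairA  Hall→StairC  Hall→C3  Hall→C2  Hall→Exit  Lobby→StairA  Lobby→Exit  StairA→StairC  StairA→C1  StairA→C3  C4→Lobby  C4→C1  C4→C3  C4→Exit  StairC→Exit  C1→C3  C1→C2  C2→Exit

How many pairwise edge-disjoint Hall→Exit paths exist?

3

Assign every edge capacity 1; by Menger, the answer equals the max flow.
Path Hall→Exit (+1); total 1.
Path Hall→StairC→Exit (+1); total 2.
Path Hall→C2→Exit (+1); total 3.
No residual Hall→Exit path; max flow = 3.
Certifying cut of size 3: {C2→Exit, Hall→Exit, StairC→Exit}.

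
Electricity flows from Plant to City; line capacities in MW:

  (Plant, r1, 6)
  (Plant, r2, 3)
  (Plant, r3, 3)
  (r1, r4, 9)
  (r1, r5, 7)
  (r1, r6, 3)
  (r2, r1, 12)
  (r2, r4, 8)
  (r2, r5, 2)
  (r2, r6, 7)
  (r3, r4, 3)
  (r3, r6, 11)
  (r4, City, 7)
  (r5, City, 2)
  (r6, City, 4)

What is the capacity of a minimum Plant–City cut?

Augment Plant→r1→r4→City: bottleneck 6, flow now 6.
Augment Plant→r2→r4→City: bottleneck 1, flow now 7.
Augment Plant→r2→r5→City: bottleneck 2, flow now 9.
Augment Plant→r3→r6→City: bottleneck 3, flow now 12.
No augmenting path remains; maximum flow = 12.
By max-flow min-cut, the minimum cut capacity equals the max flow.
In the residual graph, reachable from Plant: {Plant}.
Min-cut edges: Plant→r1 (6), Plant→r2 (3), Plant→r3 (3); capacity 6 + 3 + 3 = 12.

12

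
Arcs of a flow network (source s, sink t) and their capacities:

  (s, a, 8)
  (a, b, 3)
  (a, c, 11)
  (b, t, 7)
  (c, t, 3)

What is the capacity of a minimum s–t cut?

Augment s→a→b→t: bottleneck 3, flow now 3.
Augment s→a→c→t: bottleneck 3, flow now 6.
No augmenting path remains; maximum flow = 6.
By max-flow min-cut, the minimum cut capacity equals the max flow.
In the residual graph, reachable from s: {s, a, c}.
Min-cut edges: a→b (3), c→t (3); capacity 3 + 3 = 6.

6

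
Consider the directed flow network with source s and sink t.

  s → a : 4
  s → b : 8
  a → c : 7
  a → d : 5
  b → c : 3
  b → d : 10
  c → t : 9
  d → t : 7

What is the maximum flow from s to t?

Augment s→a→c→t: bottleneck 4, flow now 4.
Augment s→b→c→t: bottleneck 3, flow now 7.
Augment s→b→d→t: bottleneck 5, flow now 12.
No augmenting path remains; maximum flow = 12.
In the residual graph, reachable from s: {s}.
Min-cut edges: s→a (4), s→b (8); capacity 4 + 8 = 12.
This cut is saturated, so no flow can exceed 12.

12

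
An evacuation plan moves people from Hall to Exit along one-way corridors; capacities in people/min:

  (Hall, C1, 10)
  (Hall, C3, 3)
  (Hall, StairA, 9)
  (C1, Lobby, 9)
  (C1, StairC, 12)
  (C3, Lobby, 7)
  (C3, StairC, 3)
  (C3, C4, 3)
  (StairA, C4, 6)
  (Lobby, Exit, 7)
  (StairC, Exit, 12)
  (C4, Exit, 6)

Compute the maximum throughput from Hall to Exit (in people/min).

19

Augment Hall→C1→Lobby→Exit: bottleneck 7, flow now 7.
Augment Hall→C1→StairC→Exit: bottleneck 3, flow now 10.
Augment Hall→C3→StairC→Exit: bottleneck 3, flow now 13.
Augment Hall→StairA→C4→Exit: bottleneck 6, flow now 19.
No augmenting path remains; maximum flow = 19.
In the residual graph, reachable from Hall: {Hall, StairA}.
Min-cut edges: Hall→C1 (10), Hall→C3 (3), StairA→C4 (6); capacity 10 + 3 + 6 = 19.
This cut is saturated, so no flow can exceed 19.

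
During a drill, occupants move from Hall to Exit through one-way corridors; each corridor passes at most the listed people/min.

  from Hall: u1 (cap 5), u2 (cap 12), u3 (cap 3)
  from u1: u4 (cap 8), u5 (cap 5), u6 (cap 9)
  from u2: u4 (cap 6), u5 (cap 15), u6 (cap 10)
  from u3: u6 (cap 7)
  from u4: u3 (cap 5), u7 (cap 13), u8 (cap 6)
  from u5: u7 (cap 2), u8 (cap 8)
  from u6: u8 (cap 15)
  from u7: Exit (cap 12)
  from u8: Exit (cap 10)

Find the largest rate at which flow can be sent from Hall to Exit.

20

Augment Hall→u1→u4→u7→Exit: bottleneck 5, flow now 5.
Augment Hall→u2→u4→u7→Exit: bottleneck 6, flow now 11.
Augment Hall→u2→u5→u7→Exit: bottleneck 1, flow now 12.
Augment Hall→u2→u5→u8→Exit: bottleneck 5, flow now 17.
Augment Hall→u3→u6→u8→Exit: bottleneck 3, flow now 20.
No augmenting path remains; maximum flow = 20.
In the residual graph, reachable from Hall: {Hall}.
Min-cut edges: Hall→u1 (5), Hall→u2 (12), Hall→u3 (3); capacity 5 + 12 + 3 = 20.
This cut is saturated, so no flow can exceed 20.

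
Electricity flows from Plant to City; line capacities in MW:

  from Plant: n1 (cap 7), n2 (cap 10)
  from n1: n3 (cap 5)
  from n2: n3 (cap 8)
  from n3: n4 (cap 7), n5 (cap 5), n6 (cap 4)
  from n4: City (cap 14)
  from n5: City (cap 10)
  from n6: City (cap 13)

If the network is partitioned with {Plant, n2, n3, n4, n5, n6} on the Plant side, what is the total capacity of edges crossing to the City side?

44

Edges leaving {Plant, n2, n3, n4, n5, n6}: Plant→n1 (7), n4→City (14), n5→City (10), n6→City (13).
Cut capacity = 7 + 14 + 10 + 13 = 44.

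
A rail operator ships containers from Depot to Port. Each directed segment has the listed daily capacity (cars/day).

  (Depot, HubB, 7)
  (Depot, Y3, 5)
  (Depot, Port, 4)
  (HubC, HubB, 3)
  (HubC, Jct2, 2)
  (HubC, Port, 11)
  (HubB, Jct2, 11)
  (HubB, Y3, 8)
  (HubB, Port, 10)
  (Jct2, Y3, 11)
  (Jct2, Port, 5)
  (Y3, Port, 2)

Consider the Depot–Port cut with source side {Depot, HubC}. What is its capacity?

32

Edges leaving {Depot, HubC}: Depot→HubB (7), Depot→Y3 (5), Depot→Port (4), HubC→HubB (3), HubC→Jct2 (2), HubC→Port (11).
Cut capacity = 7 + 5 + 4 + 3 + 2 + 11 = 32.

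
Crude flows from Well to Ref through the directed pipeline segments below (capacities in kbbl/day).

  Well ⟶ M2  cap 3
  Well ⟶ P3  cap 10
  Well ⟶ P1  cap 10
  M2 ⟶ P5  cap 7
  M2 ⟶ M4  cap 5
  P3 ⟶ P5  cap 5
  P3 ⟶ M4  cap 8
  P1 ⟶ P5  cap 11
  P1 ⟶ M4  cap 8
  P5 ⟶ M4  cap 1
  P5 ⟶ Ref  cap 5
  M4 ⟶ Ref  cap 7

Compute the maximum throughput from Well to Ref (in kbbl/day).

Augment Well→M2→P5→Ref: bottleneck 3, flow now 3.
Augment Well→P3→P5→Ref: bottleneck 2, flow now 5.
Augment Well→P3→M4→Ref: bottleneck 7, flow now 12.
No augmenting path remains; maximum flow = 12.
In the residual graph, reachable from Well: {Well, M2, P3, P1, P5, M4}.
Min-cut edges: P5→Ref (5), M4→Ref (7); capacity 5 + 7 = 12.
This cut is saturated, so no flow can exceed 12.

12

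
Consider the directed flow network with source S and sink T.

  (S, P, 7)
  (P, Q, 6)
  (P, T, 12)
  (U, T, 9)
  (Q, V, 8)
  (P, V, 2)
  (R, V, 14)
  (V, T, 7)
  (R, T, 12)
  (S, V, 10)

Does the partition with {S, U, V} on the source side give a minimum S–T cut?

Given cut capacity: 7 + 9 + 7 = 23.
Augment S→P→T: bottleneck 7, flow now 7.
Augment S→V→T: bottleneck 7, flow now 14.
No augmenting path remains; maximum flow = 14.
In the residual graph, reachable from S: {S, V}.
Min-cut edges: S→P (7), V→T (7); capacity 7 + 7 = 14.
Cut capacity 23 exceeds the max flow 14, so it is not minimum.

No — its capacity is 23, but the minimum cut has capacity 14.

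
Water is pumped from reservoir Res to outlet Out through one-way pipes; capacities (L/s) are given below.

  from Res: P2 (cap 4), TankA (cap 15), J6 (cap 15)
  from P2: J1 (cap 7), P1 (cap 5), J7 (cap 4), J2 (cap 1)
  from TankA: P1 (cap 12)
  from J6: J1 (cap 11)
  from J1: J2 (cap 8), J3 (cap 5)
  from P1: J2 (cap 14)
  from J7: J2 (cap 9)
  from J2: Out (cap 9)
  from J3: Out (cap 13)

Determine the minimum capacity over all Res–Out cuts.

Augment Res→P2→J2→Out: bottleneck 1, flow now 1.
Augment Res→P2→J1→J2→Out: bottleneck 3, flow now 4.
Augment Res→TankA→P1→J2→Out: bottleneck 5, flow now 9.
Augment Res→J6→J1→J3→Out: bottleneck 5, flow now 14.
No augmenting path remains; maximum flow = 14.
By max-flow min-cut, the minimum cut capacity equals the max flow.
In the residual graph, reachable from Res: {Res, P2, TankA, J6, J1, P1, J7, J2}.
Min-cut edges: J1→J3 (5), J2→Out (9); capacity 5 + 9 = 14.

14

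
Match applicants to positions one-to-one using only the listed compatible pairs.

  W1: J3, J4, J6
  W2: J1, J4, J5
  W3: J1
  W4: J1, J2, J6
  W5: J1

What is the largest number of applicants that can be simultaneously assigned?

4

Unit-capacity flow: source→left, listed edges, right→sink; max matching = max flow.
Augmenting path W1→J3 (+1); matched 1.
Augmenting path W2→J1 (+1); matched 2.
Augmenting path W4→J2 (+1); matched 3.
Augmenting path W3→J1→W2→J4 (+1); matched 4.
No augmenting path remains; maximum matching = 4.
König certificate: {W1, W2, W4, J1} is a vertex cover of size 4 (every listed pair touches it), so no matching can be larger.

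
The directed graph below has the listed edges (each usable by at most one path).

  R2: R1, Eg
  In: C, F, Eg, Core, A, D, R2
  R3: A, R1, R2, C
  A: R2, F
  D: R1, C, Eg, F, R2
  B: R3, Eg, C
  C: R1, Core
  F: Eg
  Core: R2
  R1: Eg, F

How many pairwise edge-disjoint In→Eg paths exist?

5

Assign every edge capacity 1; by Menger, the answer equals the max flow.
Path In→Eg (+1); total 1.
Path In→D→Eg (+1); total 2.
Path In→F→Eg (+1); total 3.
Path In→R2→Eg (+1); total 4.
Path In→C→R1→Eg (+1); total 5.
No residual In→Eg path; max flow = 5.
Certifying cut of size 5: {F→Eg, In→D, In→Eg, R1→Eg, R2→Eg}.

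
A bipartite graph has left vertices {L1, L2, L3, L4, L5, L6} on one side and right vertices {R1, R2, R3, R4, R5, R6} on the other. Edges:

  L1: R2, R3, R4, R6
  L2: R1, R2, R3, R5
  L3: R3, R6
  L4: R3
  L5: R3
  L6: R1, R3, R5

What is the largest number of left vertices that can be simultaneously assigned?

Unit-capacity flow: source→left, listed edges, right→sink; max matching = max flow.
Augmenting path L1→R2 (+1); matched 1.
Augmenting path L2→R1 (+1); matched 2.
Augmenting path L3→R3 (+1); matched 3.
Augmenting path L6→R5 (+1); matched 4.
Augmenting path L4→R3→L3→R6 (+1); matched 5.
No augmenting path remains; maximum matching = 5.
König certificate: {L1, L2, L3, L6, R3} is a vertex cover of size 5 (every listed pair touches it), so no matching can be larger.

5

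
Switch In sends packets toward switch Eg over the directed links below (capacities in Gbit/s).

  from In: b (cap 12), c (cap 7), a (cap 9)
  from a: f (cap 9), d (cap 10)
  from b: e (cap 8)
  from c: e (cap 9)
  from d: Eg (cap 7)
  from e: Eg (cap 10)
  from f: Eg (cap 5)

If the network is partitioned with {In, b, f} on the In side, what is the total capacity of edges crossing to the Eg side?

Edges leaving {In, b, f}: In→a (9), In→c (7), b→e (8), f→Eg (5).
Cut capacity = 9 + 7 + 8 + 5 = 29.

29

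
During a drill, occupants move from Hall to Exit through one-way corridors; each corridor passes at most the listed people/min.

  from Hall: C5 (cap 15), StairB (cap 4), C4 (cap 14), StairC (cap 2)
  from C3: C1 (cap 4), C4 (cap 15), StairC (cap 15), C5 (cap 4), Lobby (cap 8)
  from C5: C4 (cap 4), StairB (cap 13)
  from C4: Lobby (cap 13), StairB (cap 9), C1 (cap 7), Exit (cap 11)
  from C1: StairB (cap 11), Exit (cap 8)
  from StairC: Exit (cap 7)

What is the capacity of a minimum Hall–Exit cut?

Augment Hall→C4→Exit: bottleneck 11, flow now 11.
Augment Hall→StairC→Exit: bottleneck 2, flow now 13.
Augment Hall→C4→C1→Exit: bottleneck 3, flow now 16.
Augment Hall→C5→C4→C1→Exit: bottleneck 4, flow now 20.
No augmenting path remains; maximum flow = 20.
By max-flow min-cut, the minimum cut capacity equals the max flow.
In the residual graph, reachable from Hall: {Hall, C5, StairB}.
Min-cut edges: Hall→C4 (14), Hall→StairC (2), C5→C4 (4); capacity 14 + 2 + 4 = 20.

20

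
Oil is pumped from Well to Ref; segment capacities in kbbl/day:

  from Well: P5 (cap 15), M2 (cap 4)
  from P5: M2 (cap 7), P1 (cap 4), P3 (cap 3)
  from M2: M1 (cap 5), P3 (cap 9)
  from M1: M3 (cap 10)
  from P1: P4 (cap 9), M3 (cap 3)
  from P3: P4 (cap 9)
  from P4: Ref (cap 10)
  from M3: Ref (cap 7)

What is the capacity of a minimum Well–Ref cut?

17

Augment Well→P5→P1→P4→Ref: bottleneck 4, flow now 4.
Augment Well→P5→P3→P4→Ref: bottleneck 3, flow now 7.
Augment Well→M2→M1→M3→Ref: bottleneck 4, flow now 11.
Augment Well→P5→M2→M1→M3→Ref: bottleneck 1, flow now 12.
Augment Well→P5→M2→P3→P4→Ref: bottleneck 3, flow now 15.
Augment Well→P5→M2→P3→P4→P1→M3→Ref: bottleneck 2, flow now 17. (uses reverse residual edge)
No augmenting path remains; maximum flow = 17.
By max-flow min-cut, the minimum cut capacity equals the max flow.
In the residual graph, reachable from Well: {Well, P5, M2, M1, P1, P3, P4, M3}.
Min-cut edges: P4→Ref (10), M3→Ref (7); capacity 10 + 7 = 17.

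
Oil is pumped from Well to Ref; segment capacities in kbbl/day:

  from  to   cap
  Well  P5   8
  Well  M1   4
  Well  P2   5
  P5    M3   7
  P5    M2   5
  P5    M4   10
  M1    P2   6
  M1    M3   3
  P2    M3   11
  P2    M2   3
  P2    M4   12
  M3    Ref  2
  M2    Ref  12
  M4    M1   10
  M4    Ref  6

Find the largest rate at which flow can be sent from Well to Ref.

16

Augment Well→P5→M3→Ref: bottleneck 2, flow now 2.
Augment Well→P5→M2→Ref: bottleneck 5, flow now 7.
Augment Well→P5→M4→Ref: bottleneck 1, flow now 8.
Augment Well→P2→M2→Ref: bottleneck 3, flow now 11.
Augment Well→P2→M4→Ref: bottleneck 2, flow now 13.
Augment Well→M1→P2→M4→Ref: bottleneck 3, flow now 16.
No augmenting path remains; maximum flow = 16.
In the residual graph, reachable from Well: {Well, P5, M1, P2, M3, M4}.
Min-cut edges: P5→M2 (5), P2→M2 (3), M3→Ref (2), M4→Ref (6); capacity 5 + 3 + 2 + 6 = 16.
This cut is saturated, so no flow can exceed 16.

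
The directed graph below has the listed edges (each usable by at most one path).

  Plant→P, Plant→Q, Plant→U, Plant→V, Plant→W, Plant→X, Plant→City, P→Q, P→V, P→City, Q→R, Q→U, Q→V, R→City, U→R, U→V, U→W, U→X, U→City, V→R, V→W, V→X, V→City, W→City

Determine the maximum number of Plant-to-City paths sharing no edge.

6

Assign every edge capacity 1; by Menger, the answer equals the max flow.
Path Plant→City (+1); total 1.
Path Plant→P→City (+1); total 2.
Path Plant→U→City (+1); total 3.
Path Plant→V→City (+1); total 4.
Path Plant→W→City (+1); total 5.
Path Plant→Q→R→City (+1); total 6.
No residual Plant→City path; max flow = 6.
Certifying cut of size 6: {Plant→City, Plant→P, Plant→Q, Plant→U, Plant→V, Plant→W}.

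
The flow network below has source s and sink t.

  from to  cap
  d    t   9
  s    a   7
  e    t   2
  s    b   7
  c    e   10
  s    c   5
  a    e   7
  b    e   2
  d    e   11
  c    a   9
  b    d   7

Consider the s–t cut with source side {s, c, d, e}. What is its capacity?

34

Edges leaving {s, c, d, e}: s→a (7), s→b (7), c→a (9), d→t (9), e→t (2).
Cut capacity = 7 + 7 + 9 + 9 + 2 = 34.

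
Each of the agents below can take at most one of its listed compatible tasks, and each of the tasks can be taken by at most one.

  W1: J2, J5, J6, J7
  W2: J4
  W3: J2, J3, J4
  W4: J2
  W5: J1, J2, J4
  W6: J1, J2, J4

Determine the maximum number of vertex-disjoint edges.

5

Unit-capacity flow: source→left, listed edges, right→sink; max matching = max flow.
Augmenting path W1→J2 (+1); matched 1.
Augmenting path W2→J4 (+1); matched 2.
Augmenting path W3→J3 (+1); matched 3.
Augmenting path W5→J1 (+1); matched 4.
Augmenting path W4→J2→W1→J5 (+1); matched 5.
No augmenting path remains; maximum matching = 5.
König certificate: {W1, W3, J1, J2, J4} is a vertex cover of size 5 (every listed pair touches it), so no matching can be larger.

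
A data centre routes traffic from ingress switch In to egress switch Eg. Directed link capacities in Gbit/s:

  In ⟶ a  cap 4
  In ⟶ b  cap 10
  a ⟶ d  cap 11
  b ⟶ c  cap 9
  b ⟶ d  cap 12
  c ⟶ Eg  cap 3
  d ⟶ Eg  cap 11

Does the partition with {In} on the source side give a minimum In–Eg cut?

Given cut capacity: 4 + 10 = 14.
Augment In→a→d→Eg: bottleneck 4, flow now 4.
Augment In→b→c→Eg: bottleneck 3, flow now 7.
Augment In→b→d→Eg: bottleneck 7, flow now 14.
No augmenting path remains; maximum flow = 14.
Cut capacity 14 equals the max flow, so it is a minimum cut.

Yes — it is a minimum cut (capacity 14).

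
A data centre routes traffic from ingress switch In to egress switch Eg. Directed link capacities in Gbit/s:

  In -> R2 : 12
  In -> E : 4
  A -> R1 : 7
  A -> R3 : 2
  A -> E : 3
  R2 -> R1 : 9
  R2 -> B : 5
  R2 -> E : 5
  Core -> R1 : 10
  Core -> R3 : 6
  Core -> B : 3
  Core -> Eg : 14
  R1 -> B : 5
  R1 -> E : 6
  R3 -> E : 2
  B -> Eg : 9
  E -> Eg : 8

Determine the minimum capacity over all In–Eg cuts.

Augment In→E→Eg: bottleneck 4, flow now 4.
Augment In→R2→B→Eg: bottleneck 5, flow now 9.
Augment In→R2→E→Eg: bottleneck 4, flow now 13.
Augment In→R2→R1→B→Eg: bottleneck 3, flow now 16.
No augmenting path remains; maximum flow = 16.
By max-flow min-cut, the minimum cut capacity equals the max flow.
In the residual graph, reachable from In: {In}.
Min-cut edges: In→R2 (12), In→E (4); capacity 12 + 4 = 16.

16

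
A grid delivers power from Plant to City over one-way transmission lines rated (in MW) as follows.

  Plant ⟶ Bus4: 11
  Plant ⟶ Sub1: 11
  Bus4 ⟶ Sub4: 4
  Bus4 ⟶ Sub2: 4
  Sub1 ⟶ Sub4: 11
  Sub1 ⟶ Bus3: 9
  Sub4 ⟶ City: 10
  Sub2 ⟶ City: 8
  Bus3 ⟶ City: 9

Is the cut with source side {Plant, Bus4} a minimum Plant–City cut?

Given cut capacity: 11 + 4 + 4 = 19.
Augment Plant→Bus4→Sub4→City: bottleneck 4, flow now 4.
Augment Plant→Bus4→Sub2→City: bottleneck 4, flow now 8.
Augment Plant→Sub1→Sub4→City: bottleneck 6, flow now 14.
Augment Plant→Sub1→Bus3→City: bottleneck 5, flow now 19.
No augmenting path remains; maximum flow = 19.
Cut capacity 19 equals the max flow, so it is a minimum cut.

Yes — it is a minimum cut (capacity 19).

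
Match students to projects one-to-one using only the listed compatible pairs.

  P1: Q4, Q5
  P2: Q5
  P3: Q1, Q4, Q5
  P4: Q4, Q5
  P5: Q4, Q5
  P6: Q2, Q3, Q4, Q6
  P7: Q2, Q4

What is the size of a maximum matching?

5

Unit-capacity flow: source→left, listed edges, right→sink; max matching = max flow.
Augmenting path P1→Q4 (+1); matched 1.
Augmenting path P2→Q5 (+1); matched 2.
Augmenting path P3→Q1 (+1); matched 3.
Augmenting path P6→Q2 (+1); matched 4.
Augmenting path P7→Q2→P6→Q3 (+1); matched 5.
No augmenting path remains; maximum matching = 5.
König certificate: {P3, P6, P7, Q4, Q5} is a vertex cover of size 5 (every listed pair touches it), so no matching can be larger.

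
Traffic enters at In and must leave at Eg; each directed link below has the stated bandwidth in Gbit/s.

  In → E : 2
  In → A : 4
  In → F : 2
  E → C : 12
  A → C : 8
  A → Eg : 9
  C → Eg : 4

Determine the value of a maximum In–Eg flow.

Augment In→A→Eg: bottleneck 4, flow now 4.
Augment In→E→C→Eg: bottleneck 2, flow now 6.
No augmenting path remains; maximum flow = 6.
In the residual graph, reachable from In: {In, F}.
Min-cut edges: In→E (2), In→A (4); capacity 2 + 4 = 6.
This cut is saturated, so no flow can exceed 6.

6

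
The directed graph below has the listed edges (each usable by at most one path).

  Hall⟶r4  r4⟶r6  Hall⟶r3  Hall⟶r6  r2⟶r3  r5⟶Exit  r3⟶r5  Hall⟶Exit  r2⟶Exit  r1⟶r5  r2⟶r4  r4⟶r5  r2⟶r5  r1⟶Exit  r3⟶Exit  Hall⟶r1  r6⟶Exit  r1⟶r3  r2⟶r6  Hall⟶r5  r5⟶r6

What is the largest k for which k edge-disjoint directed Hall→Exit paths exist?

Assign every edge capacity 1; by Menger, the answer equals the max flow.
Path Hall→Exit (+1); total 1.
Path Hall→r1→Exit (+1); total 2.
Path Hall→r3→Exit (+1); total 3.
Path Hall→r5→Exit (+1); total 4.
Path Hall→r6→Exit (+1); total 5.
No residual Hall→Exit path; max flow = 5.
Certifying cut of size 5: {Hall→Exit, Hall→r1, Hall→r3, r5→Exit, r6→Exit}.

5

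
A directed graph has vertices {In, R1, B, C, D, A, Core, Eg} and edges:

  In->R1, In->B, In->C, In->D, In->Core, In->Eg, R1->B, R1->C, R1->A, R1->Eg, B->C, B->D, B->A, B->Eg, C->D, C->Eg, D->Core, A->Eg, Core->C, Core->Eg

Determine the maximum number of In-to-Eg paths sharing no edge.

Assign every edge capacity 1; by Menger, the answer equals the max flow.
Path In→Eg (+1); total 1.
Path In→R1→Eg (+1); total 2.
Path In→B→Eg (+1); total 3.
Path In→C→Eg (+1); total 4.
Path In→Core→Eg (+1); total 5.
No residual In→Eg path; max flow = 5.
Certifying cut of size 5: {C→Eg, Core→Eg, In→B, In→Eg, In→R1}.

5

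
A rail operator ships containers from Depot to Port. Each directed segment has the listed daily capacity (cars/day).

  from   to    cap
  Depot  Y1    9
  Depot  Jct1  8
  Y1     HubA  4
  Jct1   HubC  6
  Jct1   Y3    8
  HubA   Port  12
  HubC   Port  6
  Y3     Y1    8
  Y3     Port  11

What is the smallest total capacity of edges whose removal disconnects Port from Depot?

12

Augment Depot→Y1→HubA→Port: bottleneck 4, flow now 4.
Augment Depot→Jct1→HubC→Port: bottleneck 6, flow now 10.
Augment Depot→Jct1→Y3→Port: bottleneck 2, flow now 12.
No augmenting path remains; maximum flow = 12.
By max-flow min-cut, the minimum cut capacity equals the max flow.
In the residual graph, reachable from Depot: {Depot, Y1}.
Min-cut edges: Depot→Jct1 (8), Y1→HubA (4); capacity 8 + 4 = 12.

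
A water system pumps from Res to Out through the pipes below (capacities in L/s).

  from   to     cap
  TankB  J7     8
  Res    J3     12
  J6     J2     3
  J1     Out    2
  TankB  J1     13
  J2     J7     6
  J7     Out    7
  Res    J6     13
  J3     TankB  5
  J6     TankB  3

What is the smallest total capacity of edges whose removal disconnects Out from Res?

Augment Res→J6→J2→J7→Out: bottleneck 3, flow now 3.
Augment Res→J6→TankB→J1→Out: bottleneck 2, flow now 5.
Augment Res→J6→TankB→J7→Out: bottleneck 1, flow now 6.
Augment Res→J3→TankB→J7→Out: bottleneck 3, flow now 9.
No augmenting path remains; maximum flow = 9.
By max-flow min-cut, the minimum cut capacity equals the max flow.
In the residual graph, reachable from Res: {Res, J6, J3, J2, TankB, J1, J7}.
Min-cut edges: J1→Out (2), J7→Out (7); capacity 2 + 7 = 9.

9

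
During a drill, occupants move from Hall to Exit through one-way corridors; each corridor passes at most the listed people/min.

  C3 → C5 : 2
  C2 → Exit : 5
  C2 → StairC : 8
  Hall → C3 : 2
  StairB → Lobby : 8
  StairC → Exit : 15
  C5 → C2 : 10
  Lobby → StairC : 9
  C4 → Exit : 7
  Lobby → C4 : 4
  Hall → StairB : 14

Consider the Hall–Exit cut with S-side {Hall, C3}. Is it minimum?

No — its capacity is 16, but the minimum cut has capacity 10.

Given cut capacity: 14 + 2 = 16.
Augment Hall→StairB→Lobby→StairC→Exit: bottleneck 8, flow now 8.
Augment Hall→C3→C5→C2→Exit: bottleneck 2, flow now 10.
No augmenting path remains; maximum flow = 10.
In the residual graph, reachable from Hall: {Hall, StairB}.
Min-cut edges: Hall→C3 (2), StairB→Lobby (8); capacity 2 + 8 = 10.
Cut capacity 16 exceeds the max flow 10, so it is not minimum.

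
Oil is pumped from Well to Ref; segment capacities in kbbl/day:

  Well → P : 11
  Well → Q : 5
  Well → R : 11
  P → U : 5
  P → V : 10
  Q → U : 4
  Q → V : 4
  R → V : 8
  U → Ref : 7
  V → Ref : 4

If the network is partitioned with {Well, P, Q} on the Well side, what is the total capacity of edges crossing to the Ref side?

Edges leaving {Well, P, Q}: Well→R (11), P→U (5), P→V (10), Q→U (4), Q→V (4).
Cut capacity = 11 + 5 + 10 + 4 + 4 = 34.

34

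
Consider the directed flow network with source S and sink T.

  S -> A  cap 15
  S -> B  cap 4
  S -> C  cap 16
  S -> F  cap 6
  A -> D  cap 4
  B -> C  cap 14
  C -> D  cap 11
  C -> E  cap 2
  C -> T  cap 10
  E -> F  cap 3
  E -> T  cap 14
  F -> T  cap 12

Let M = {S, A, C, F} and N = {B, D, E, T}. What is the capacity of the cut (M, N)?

Edges leaving {S, A, C, F}: S→B (4), A→D (4), C→D (11), C→E (2), C→T (10), F→T (12).
Cut capacity = 4 + 4 + 11 + 2 + 10 + 12 = 43.

43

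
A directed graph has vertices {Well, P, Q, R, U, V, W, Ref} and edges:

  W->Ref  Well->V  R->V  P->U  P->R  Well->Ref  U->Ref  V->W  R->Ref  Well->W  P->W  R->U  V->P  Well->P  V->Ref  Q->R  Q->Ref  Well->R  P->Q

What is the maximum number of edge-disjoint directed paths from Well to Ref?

5

Assign every edge capacity 1; by Menger, the answer equals the max flow.
Path Well→Ref (+1); total 1.
Path Well→R→Ref (+1); total 2.
Path Well→V→Ref (+1); total 3.
Path Well→W→Ref (+1); total 4.
Path Well→P→Q→Ref (+1); total 5.
No residual Well→Ref path; max flow = 5.
Certifying cut of size 5: {Well→P, Well→R, Well→Ref, Well→V, Well→W}.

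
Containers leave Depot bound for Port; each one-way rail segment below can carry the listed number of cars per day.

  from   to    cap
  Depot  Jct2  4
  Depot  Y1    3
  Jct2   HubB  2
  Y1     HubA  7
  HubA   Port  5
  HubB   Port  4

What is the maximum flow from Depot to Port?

Augment Depot→Jct2→HubB→Port: bottleneck 2, flow now 2.
Augment Depot→Y1→HubA→Port: bottleneck 3, flow now 5.
No augmenting path remains; maximum flow = 5.
In the residual graph, reachable from Depot: {Depot, Jct2}.
Min-cut edges: Depot→Y1 (3), Jct2→HubB (2); capacity 3 + 2 = 5.
This cut is saturated, so no flow can exceed 5.

5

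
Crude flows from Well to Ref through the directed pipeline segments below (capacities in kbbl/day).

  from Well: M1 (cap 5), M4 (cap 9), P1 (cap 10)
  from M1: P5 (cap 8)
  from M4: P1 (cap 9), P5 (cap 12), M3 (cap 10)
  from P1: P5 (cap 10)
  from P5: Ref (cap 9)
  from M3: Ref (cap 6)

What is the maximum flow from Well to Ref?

Augment Well→M1→P5→Ref: bottleneck 5, flow now 5.
Augment Well→M4→P5→Ref: bottleneck 4, flow now 9.
Augment Well→M4→M3→Ref: bottleneck 5, flow now 14.
Augment Well→P1→P5→M4→M3→Ref: bottleneck 1, flow now 15. (uses reverse residual edge)
No augmenting path remains; maximum flow = 15.
In the residual graph, reachable from Well: {Well, M1, M4, P1, P5, M3}.
Min-cut edges: P5→Ref (9), M3→Ref (6); capacity 9 + 6 = 15.
This cut is saturated, so no flow can exceed 15.

15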